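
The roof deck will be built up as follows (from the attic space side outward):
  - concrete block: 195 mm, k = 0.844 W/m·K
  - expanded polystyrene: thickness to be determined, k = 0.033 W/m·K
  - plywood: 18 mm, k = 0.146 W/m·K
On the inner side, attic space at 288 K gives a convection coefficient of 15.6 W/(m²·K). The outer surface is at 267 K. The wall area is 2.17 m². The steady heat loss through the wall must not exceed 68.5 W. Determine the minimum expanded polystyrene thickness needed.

L ≈ 8.15 mm

Treating each layer as a thermal resistance in series:
R_inner film = 1/(h_i·A) = 1/(15.6×2.17) = 0.02954 K/W
R_concrete block = L/(kA) = 0.195/(0.844×2.17) = 0.1065 K/W
R_plywood = L/(kA) = 0.018/(0.146×2.17) = 0.05681 K/W
Sum of the known resistances R_other = 0.1928 K/W
Required total resistance R_tot = ΔT/Q_allow = 21/68.5 = 0.3066 K/W
R_expanded polystyrene = R_tot − R_other = 0.1137 K/W
L = R·k·A = 0.1137×0.033×2.17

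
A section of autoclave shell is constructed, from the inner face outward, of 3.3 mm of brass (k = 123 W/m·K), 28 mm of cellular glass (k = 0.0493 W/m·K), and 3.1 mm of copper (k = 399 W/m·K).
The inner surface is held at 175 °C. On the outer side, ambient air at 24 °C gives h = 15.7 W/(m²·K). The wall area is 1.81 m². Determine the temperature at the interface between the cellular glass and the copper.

Using the resistance-network approach (series):
R_brass = L/(kA) = 0.0033/(123×1.81) = 1.482×10^-5 K/W
R_cellular glass = L/(kA) = 0.028/(0.0493×1.81) = 0.3138 K/W
R_copper = L/(kA) = 0.0031/(399×1.81) = 4.292×10^-6 K/W
R_outer film = 1/(h_o·A) = 1/(15.7×1.81) = 0.03519 K/W
R_total = 0.349 K/W;  Q = ΔT/R_total = 151/0.349 = 432.7 W
T_interface = T_inner − Q·ΣR(inner→interface) = 175 − 433×0.3138

T ≈ 39.2 °C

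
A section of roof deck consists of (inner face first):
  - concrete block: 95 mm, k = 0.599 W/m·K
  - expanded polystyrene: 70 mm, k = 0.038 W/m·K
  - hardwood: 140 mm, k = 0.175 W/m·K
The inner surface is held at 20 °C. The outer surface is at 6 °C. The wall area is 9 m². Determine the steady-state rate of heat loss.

Series thermal resistances:
R_concrete block = L/(kA) = 0.095/(0.599×9) = 0.01762 K/W
R_expanded polystyrene = L/(kA) = 0.07/(0.038×9) = 0.2047 K/W
R_hardwood = L/(kA) = 0.14/(0.175×9) = 0.08889 K/W
R_total = 0.3112 K/W
Q = ΔT / R_total = 14 / 0.3112

Q ≈ 45 W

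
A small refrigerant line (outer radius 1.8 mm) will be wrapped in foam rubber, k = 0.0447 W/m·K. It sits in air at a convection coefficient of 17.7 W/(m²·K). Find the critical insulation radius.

For a cylinder r_cr = k/h = 0.0447/17.7
r_cr = 2.53 mm; since the bare radius (1.8 mm) is below r_cr, adding a thin layer of insulation will *increase* heat loss.

r_cr ≈ 2.53 mm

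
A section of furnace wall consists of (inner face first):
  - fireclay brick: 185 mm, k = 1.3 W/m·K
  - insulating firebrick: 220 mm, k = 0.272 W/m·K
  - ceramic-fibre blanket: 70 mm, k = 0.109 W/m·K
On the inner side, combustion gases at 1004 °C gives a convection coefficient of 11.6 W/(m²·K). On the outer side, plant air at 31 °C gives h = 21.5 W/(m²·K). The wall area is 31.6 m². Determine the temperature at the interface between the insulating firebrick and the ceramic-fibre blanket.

Using the resistance-network approach (series):
R_inner film = 1/(h_i·A) = 1/(11.6×31.6) = 0.002728 K/W
R_fireclay brick = L/(kA) = 0.185/(1.3×31.6) = 0.004503 K/W
R_insulating firebrick = L/(kA) = 0.22/(0.272×31.6) = 0.0256 K/W
R_ceramic-fibre blanket = L/(kA) = 0.07/(0.109×31.6) = 0.02032 K/W
R_outer film = 1/(h_o·A) = 1/(21.5×31.6) = 0.001472 K/W
R_total = 0.05462 K/W;  Q = ΔT/R_total = 973/0.05462 = 17810 W
T_interface = T_inner − Q·ΣR(inner→interface) = 1004 − 17800×0.03283

T ≈ 419 °C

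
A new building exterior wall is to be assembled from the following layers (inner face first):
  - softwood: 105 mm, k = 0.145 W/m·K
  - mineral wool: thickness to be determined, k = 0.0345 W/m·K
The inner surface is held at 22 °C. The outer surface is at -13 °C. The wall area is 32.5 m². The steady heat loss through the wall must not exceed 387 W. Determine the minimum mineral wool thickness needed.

L ≈ 76.4 mm

Treating each layer as a thermal resistance in series:
R_softwood = L/(kA) = 0.105/(0.145×32.5) = 0.02228 K/W
Sum of the known resistances R_other = 0.02228 K/W
Required total resistance R_tot = ΔT/Q_allow = 35/387 = 0.09044 K/W
R_mineral wool = R_tot − R_other = 0.06816 K/W
L = R·k·A = 0.06816×0.0345×32.5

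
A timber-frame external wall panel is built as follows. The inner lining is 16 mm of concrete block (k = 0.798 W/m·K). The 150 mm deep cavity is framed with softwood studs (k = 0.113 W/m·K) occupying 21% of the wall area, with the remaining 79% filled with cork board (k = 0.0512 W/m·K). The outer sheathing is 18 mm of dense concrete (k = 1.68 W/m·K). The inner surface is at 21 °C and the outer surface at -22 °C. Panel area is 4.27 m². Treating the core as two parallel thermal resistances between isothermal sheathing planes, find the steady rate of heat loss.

Q ≈ 77.5 W

Sheathing layers in series; stud and cavity paths in parallel between them.
R_inner = 0.016/(0.798×4.27) = 0.004696 K/W
R_stud  = 0.15/(0.113×0.21×4.27) = 1.48 K/W
R_cav   = 0.15/(0.0512×0.79×4.27) = 0.8685 K/W
1/R_core = 1/R_stud + 1/R_cav → R_core = 0.5474 K/W
R_outer = 0.018/(1.68×4.27) = 0.002509 K/W
R_total = 0.5546 K/W
Q = ΔT/R_total = 43/0.5546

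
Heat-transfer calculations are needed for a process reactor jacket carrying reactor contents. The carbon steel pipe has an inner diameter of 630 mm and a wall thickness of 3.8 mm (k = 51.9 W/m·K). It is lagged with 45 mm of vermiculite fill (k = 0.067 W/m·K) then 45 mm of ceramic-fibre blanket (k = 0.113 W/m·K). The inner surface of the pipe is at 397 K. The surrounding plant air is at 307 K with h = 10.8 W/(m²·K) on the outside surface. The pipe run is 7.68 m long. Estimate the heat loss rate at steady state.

Q ≈ 1340 W

Radial resistances (cylindrical: R_cond = ln(r_o/r_i)/(2πkL), R_conv = 1/(h·2πrL)):
R_carbon steel pipe wall = ln(318.8/315)/(2π×51.9×7.68) = 4.788×10^-6 K/W
R_vermiculite fill = ln(363.8/318.8)/(2π×0.067×7.68) = 0.04084 K/W
R_ceramic-fibre blanket = ln(408.8/363.8)/(2π×0.113×7.68) = 0.02139 K/W
R_outer film = 1/(h_o·2πr_oL) = 1/(10.8×2π×0.4088×7.68) = 0.004694 K/W
R_total = 0.06693 K/W
Q = ΔT/R_total = 90/0.06693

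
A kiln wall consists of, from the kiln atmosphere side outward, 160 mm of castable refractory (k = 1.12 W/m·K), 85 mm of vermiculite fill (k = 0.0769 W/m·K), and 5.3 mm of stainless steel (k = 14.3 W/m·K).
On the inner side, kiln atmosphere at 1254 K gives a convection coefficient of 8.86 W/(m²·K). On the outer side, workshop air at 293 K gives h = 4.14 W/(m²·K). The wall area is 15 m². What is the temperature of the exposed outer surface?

Treating each layer as a thermal resistance in series:
R_inner film = 1/(h_i·A) = 1/(8.86×15) = 0.007524 K/W
R_castable refractory = L/(kA) = 0.16/(1.12×15) = 0.009524 K/W
R_vermiculite fill = L/(kA) = 0.085/(0.0769×15) = 0.07369 K/W
R_stainless steel = L/(kA) = 0.0053/(14.3×15) = 2.471×10^-5 K/W
R_outer film = 1/(h_o·A) = 1/(4.14×15) = 0.0161 K/W
R_total = 0.1069 K/W;  Q = ΔT/R_total = 961/0.1069 = 8993 W
T_interface = T_inner − Q·ΣR(inner→interface) = 1254 − 8990×0.09076

T ≈ 438 K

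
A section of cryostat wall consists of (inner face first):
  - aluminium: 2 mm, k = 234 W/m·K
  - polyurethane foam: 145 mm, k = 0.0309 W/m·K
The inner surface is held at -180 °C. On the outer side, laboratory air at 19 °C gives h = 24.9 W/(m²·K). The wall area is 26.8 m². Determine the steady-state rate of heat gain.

Model the wall as resistances in series:
R_aluminium = L/(kA) = 0.002/(234×26.8) = 3.189×10^-7 K/W
R_polyurethane foam = L/(kA) = 0.145/(0.0309×26.8) = 0.1751 K/W
R_outer film = 1/(h_o·A) = 1/(24.9×26.8) = 0.001499 K/W
R_total = 0.1766 K/W
Q = ΔT / R_total = 199 / 0.1766

Q ≈ 1130 W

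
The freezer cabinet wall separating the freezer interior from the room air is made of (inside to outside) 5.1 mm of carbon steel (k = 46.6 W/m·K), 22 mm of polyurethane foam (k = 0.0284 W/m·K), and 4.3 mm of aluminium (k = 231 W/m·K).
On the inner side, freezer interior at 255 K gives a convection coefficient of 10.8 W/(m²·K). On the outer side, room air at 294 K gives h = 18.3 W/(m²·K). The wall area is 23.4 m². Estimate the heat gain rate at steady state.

Using the resistance-network approach (series):
R_inner film = 1/(h_i·A) = 1/(10.8×23.4) = 0.003957 K/W
R_carbon steel = L/(kA) = 0.0051/(46.6×23.4) = 4.677×10^-6 K/W
R_polyurethane foam = L/(kA) = 0.022/(0.0284×23.4) = 0.0331 K/W
R_aluminium = L/(kA) = 0.0043/(231×23.4) = 7.955×10^-7 K/W
R_outer film = 1/(h_o·A) = 1/(18.3×23.4) = 0.002335 K/W
R_total = 0.0394 K/W
Q = ΔT / R_total = 39 / 0.0394

Q ≈ 990 W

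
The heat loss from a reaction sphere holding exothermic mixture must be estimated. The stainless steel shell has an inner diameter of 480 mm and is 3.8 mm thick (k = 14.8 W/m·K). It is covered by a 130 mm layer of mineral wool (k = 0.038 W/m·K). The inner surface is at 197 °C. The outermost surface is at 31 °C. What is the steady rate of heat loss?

Q ≈ 55.6 W

Radial (spherical) resistances in series:
R_stainless steel shell = (1/0.24 − 1/0.2438)/(4π×14.8) = 3.492×10^-4 K/W
R_mineral wool = (1/0.2438 − 1/0.3738)/(4π×0.038) = 2.987 K/W
R_total = 2.988 K/W
Q = ΔT/R_total = 166/2.988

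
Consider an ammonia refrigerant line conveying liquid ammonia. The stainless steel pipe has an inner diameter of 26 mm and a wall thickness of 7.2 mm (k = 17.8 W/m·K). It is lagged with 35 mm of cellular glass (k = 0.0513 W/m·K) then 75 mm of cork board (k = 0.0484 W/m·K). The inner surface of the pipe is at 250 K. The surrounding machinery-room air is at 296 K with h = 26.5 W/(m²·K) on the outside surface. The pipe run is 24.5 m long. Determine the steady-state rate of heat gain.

Q ≈ 188 W

For a radial system each layer contributes R = ln(r_out/r_in)/(2πkL); films add R = 1/(hA).
R_stainless steel pipe wall = ln(20.2/13)/(2π×17.8×24.5) = 1.608×10^-4 K/W
R_cellular glass = ln(55.2/20.2)/(2π×0.0513×24.5) = 0.1273 K/W
R_cork board = ln(130.2/55.2)/(2π×0.0484×24.5) = 0.1152 K/W
R_outer film = 1/(h_o·2πr_oL) = 1/(26.5×2π×0.1302×24.5) = 0.001883 K/W
R_total = 0.2445 K/W
Q = ΔT/R_total = 46/0.2445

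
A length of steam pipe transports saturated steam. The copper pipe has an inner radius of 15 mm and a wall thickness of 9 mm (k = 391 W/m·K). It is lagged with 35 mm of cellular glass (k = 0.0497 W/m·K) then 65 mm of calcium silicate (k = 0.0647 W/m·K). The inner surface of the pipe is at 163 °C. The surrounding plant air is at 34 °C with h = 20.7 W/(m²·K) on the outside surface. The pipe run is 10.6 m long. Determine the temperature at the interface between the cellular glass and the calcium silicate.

T ≈ 85.1 °C

Treating each annulus and film as a series resistance:
R_copper pipe wall = ln(24/15)/(2π×391×10.6) = 1.805×10^-5 K/W
R_cellular glass = ln(59/24)/(2π×0.0497×10.6) = 0.2717 K/W
R_calcium silicate = ln(124/59)/(2π×0.0647×10.6) = 0.1724 K/W
R_outer film = 1/(h_o·2πr_oL) = 1/(20.7×2π×0.124×10.6) = 0.00585 K/W
R_total = 0.45 K/W
Q = ΔT/R_total = 129/0.45
Q = 287 W
T_interface = T_inner − Q·ΣR(inner→interface) = 163 − 287×0.2718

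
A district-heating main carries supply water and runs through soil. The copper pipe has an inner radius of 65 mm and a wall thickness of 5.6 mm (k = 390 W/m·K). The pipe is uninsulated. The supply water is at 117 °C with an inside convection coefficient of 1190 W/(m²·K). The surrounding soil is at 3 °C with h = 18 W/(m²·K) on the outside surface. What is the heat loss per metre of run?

q′ ≈ 895 W/m

For a radial system each layer contributes R = ln(r_out/r_in)/(2πkL); films add R = 1/(hA).
R_inner film = 1/(h_i·2πr₁L) = 1/(1190×2π×0.065×1) = 0.002058 K/W
R_copper pipe wall = ln(70.6/65)/(2π×390×1) = 3.373×10^-5 K/W
R_outer film = 1/(h_o·2πr_oL) = 1/(18×2π×0.0706×1) = 0.1252 K/W
R_total = 0.1273 K/W
Q = ΔT/R_total = 114/0.1273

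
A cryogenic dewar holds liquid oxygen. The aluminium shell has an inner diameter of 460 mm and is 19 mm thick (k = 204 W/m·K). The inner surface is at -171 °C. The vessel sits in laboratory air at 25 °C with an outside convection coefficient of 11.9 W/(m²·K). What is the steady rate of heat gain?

For a spherical shell R = (1/r₁ − 1/r₂)/(4πk); film R = 1/(h·4πr²). In series:
R_aluminium shell = (1/0.23 − 1/0.249)/(4π×204) = 1.294×10^-4 K/W
R_outer film = 1/(h·4πr_o²) = 1/(11.9×4π×0.249²) = 0.1079 K/W
R_total = 0.108 K/W
Q = ΔT/R_total = 196/0.108

Q ≈ 1820 W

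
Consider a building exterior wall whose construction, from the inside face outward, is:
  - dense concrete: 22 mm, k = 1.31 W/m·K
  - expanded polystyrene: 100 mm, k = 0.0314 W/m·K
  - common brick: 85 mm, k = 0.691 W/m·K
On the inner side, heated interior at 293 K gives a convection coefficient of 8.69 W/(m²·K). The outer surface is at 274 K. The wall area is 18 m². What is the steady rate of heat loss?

Model the wall as resistances in series:
R_inner film = 1/(h_i·A) = 1/(8.69×18) = 0.006393 K/W
R_dense concrete = L/(kA) = 0.022/(1.31×18) = 9.33×10^-4 K/W
R_expanded polystyrene = L/(kA) = 0.1/(0.0314×18) = 0.1769 K/W
R_common brick = L/(kA) = 0.085/(0.691×18) = 0.006834 K/W
R_total = 0.1911 K/W
Q = ΔT / R_total = 19 / 0.1911

Q ≈ 99.4 W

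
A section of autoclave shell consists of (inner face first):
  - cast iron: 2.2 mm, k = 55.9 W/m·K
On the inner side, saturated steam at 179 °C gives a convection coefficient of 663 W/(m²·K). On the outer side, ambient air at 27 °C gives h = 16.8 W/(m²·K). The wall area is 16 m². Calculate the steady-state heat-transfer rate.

Treating each layer as a thermal resistance in series:
R_inner film = 1/(h_i·A) = 1/(663×16) = 9.427×10^-5 K/W
R_cast iron = L/(kA) = 0.0022/(55.9×16) = 2.46×10^-6 K/W
R_outer film = 1/(h_o·A) = 1/(16.8×16) = 0.00372 K/W
R_total = 0.003817 K/W
Q = ΔT / R_total = 152 / 0.003817

Q ≈ 39800 W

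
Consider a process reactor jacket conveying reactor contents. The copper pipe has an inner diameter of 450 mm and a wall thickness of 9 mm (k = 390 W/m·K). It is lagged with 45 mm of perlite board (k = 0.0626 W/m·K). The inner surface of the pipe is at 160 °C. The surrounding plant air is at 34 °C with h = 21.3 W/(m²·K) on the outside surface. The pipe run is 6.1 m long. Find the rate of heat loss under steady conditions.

Radial resistances (cylindrical: R_cond = ln(r_o/r_i)/(2πkL), R_conv = 1/(h·2πrL)):
R_copper pipe wall = ln(234/225)/(2π×390×6.1) = 2.624×10^-6 K/W
R_perlite board = ln(279/234)/(2π×0.0626×6.1) = 0.07331 K/W
R_outer film = 1/(h_o·2πr_oL) = 1/(21.3×2π×0.279×6.1) = 0.00439 K/W
R_total = 0.0777 K/W
Q = ΔT/R_total = 126/0.0777

Q ≈ 1620 W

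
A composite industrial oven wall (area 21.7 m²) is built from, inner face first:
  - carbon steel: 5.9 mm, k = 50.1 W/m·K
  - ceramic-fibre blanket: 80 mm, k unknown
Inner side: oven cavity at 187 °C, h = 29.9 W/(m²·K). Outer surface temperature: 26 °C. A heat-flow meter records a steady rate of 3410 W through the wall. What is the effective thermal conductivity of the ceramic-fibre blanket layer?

k ≈ 0.0807 W/(m·K)

Treating each layer as a thermal resistance in series:
R_inner film = 1/(h_i·A) = 1/(29.9×21.7) = 0.001541 K/W
R_carbon steel = L/(kA) = 0.0059/(50.1×21.7) = 5.427×10^-6 K/W
Sum of known resistances R_other = 0.001547 K/W
Total R = ΔT/Q = 161/3410 = 0.04721 K/W
R_ceramic-fibre blanket = R_total − R_other = 0.04567 K/W
k = L/(R·A) = 0.08/(0.04567×21.7)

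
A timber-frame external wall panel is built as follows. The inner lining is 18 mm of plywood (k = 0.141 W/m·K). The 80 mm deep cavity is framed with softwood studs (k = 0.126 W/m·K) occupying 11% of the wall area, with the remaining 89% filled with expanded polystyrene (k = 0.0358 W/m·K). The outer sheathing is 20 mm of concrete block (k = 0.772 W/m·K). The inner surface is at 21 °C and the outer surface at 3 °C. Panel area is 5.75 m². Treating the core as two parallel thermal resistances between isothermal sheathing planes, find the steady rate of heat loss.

Q ≈ 54.4 W

Sheathing layers in series; stud and cavity paths in parallel between them.
R_inner = 0.018/(0.141×5.75) = 0.0222 K/W
R_stud  = 0.08/(0.126×0.11×5.75) = 1.004 K/W
R_cav   = 0.08/(0.0358×0.89×5.75) = 0.4367 K/W
1/R_core = 1/R_stud + 1/R_cav → R_core = 0.3043 K/W
R_outer = 0.02/(0.772×5.75) = 0.004506 K/W
R_total = 0.331 K/W
Q = ΔT/R_total = 18/0.331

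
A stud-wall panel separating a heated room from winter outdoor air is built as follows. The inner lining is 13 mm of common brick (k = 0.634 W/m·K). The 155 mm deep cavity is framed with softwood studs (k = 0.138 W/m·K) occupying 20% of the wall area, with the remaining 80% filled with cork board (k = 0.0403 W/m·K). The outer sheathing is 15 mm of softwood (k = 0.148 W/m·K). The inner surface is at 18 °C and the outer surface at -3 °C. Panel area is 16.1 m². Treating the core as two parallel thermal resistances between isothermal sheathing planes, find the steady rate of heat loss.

Q ≈ 125 W

Sheathing layers in series; stud and cavity paths in parallel between them.
R_inner = 0.013/(0.634×16.1) = 0.001274 K/W
R_stud  = 0.155/(0.138×0.2×16.1) = 0.3488 K/W
R_cav   = 0.155/(0.0403×0.8×16.1) = 0.2986 K/W
1/R_core = 1/R_stud + 1/R_cav → R_core = 0.1609 K/W
R_outer = 0.015/(0.148×16.1) = 0.006295 K/W
R_total = 0.1685 K/W
Q = ΔT/R_total = 21/0.1685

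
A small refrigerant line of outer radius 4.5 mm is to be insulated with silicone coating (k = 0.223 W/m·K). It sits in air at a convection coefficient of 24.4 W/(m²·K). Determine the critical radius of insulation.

For a cylinder r_cr = k/h = 0.223/24.4
r_cr = 9.14 mm; since the bare radius (4.5 mm) is below r_cr, adding a thin layer of insulation will *increase* heat loss.

r_cr ≈ 9.14 mm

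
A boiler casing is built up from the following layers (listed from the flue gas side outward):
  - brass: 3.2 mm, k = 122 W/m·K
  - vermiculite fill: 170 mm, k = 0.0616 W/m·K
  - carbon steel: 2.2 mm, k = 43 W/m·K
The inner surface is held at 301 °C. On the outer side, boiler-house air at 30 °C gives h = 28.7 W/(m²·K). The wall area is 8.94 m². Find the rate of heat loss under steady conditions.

Q ≈ 867 W

Using the resistance-network approach (series):
R_brass = L/(kA) = 0.0032/(122×8.94) = 2.934×10^-6 K/W
R_vermiculite fill = L/(kA) = 0.17/(0.0616×8.94) = 0.3087 K/W
R_carbon steel = L/(kA) = 0.0022/(43×8.94) = 5.723×10^-6 K/W
R_outer film = 1/(h_o·A) = 1/(28.7×8.94) = 0.003897 K/W
R_total = 0.3126 K/W
Q = ΔT / R_total = 271 / 0.3126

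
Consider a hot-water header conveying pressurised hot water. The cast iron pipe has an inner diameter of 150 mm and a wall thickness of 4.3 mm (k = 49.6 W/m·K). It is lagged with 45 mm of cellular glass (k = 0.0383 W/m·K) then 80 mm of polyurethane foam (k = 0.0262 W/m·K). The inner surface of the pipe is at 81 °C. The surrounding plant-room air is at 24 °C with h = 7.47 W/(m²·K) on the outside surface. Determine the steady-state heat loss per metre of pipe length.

For a radial system each layer contributes R = ln(r_out/r_in)/(2πkL); films add R = 1/(hA).
R_cast iron pipe wall = ln(79.3/75)/(2π×49.6×1) = 1.789×10^-4 K/W
R_cellular glass = ln(124.3/79.3)/(2π×0.0383×1) = 1.868 K/W
R_polyurethane foam = ln(204.3/124.3)/(2π×0.0262×1) = 3.018 K/W
R_outer film = 1/(h_o·2πr_oL) = 1/(7.47×2π×0.2043×1) = 0.1043 K/W
R_total = 4.991 K/W
Q = ΔT/R_total = 57/4.991

q′ ≈ 11.4 W/m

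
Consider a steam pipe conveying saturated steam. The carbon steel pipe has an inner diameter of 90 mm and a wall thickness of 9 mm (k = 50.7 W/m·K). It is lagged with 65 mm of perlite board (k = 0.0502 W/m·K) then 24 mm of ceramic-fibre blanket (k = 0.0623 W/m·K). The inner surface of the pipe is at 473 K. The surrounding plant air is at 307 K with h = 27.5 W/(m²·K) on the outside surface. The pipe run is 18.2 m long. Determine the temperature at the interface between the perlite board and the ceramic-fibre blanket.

Per-layer cylindrical resistances, series-summed:
R_carbon steel pipe wall = ln(54/45)/(2π×50.7×18.2) = 3.145×10^-5 K/W
R_perlite board = ln(119/54)/(2π×0.0502×18.2) = 0.1376 K/W
R_ceramic-fibre blanket = ln(143/119)/(2π×0.0623×18.2) = 0.02579 K/W
R_outer film = 1/(h_o·2πr_oL) = 1/(27.5×2π×0.143×18.2) = 0.002224 K/W
R_total = 0.1657 K/W
Q = ΔT/R_total = 166/0.1657
Q = 1000 W
T_interface = T_inner − Q·ΣR(inner→interface) = 473 − 1000×0.1377

T ≈ 335 K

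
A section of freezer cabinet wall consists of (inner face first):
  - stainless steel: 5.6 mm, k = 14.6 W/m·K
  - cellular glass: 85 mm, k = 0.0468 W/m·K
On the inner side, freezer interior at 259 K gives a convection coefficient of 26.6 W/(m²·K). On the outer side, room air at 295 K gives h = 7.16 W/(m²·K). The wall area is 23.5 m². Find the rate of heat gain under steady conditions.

Q ≈ 424 W

Thermal resistances in series:
R_inner film = 1/(h_i·A) = 1/(26.6×23.5) = 0.0016 K/W
R_stainless steel = L/(kA) = 0.0056/(14.6×23.5) = 1.632×10^-5 K/W
R_cellular glass = L/(kA) = 0.085/(0.0468×23.5) = 0.07729 K/W
R_outer film = 1/(h_o·A) = 1/(7.16×23.5) = 0.005943 K/W
R_total = 0.08485 K/W
Q = ΔT / R_total = 36 / 0.08485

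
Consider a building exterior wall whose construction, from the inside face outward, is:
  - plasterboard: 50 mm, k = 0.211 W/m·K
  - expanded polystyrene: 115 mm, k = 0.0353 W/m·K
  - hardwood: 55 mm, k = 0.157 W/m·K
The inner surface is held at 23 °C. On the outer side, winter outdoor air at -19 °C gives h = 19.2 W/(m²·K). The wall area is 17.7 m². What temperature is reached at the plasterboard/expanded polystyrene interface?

Using the resistance-network approach (series):
R_plasterboard = L/(kA) = 0.05/(0.211×17.7) = 0.01339 K/W
R_expanded polystyrene = L/(kA) = 0.115/(0.0353×17.7) = 0.1841 K/W
R_hardwood = L/(kA) = 0.055/(0.157×17.7) = 0.01979 K/W
R_outer film = 1/(h_o·A) = 1/(19.2×17.7) = 0.002943 K/W
R_total = 0.2202 K/W;  Q = ΔT/R_total = 42/0.2202 = 190.8 W
T_interface = T_inner − Q·ΣR(inner→interface) = 23 − 191×0.01339

T ≈ 20.4 °C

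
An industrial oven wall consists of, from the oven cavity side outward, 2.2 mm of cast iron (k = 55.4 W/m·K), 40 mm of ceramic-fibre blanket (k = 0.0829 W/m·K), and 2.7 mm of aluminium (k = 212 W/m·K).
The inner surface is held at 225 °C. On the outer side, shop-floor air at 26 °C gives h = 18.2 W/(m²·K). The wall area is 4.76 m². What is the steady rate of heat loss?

Q ≈ 1760 W

Treating each layer as a thermal resistance in series:
R_cast iron = L/(kA) = 0.0022/(55.4×4.76) = 8.343×10^-6 K/W
R_ceramic-fibre blanket = L/(kA) = 0.04/(0.0829×4.76) = 0.1014 K/W
R_aluminium = L/(kA) = 0.0027/(212×4.76) = 2.676×10^-6 K/W
R_outer film = 1/(h_o·A) = 1/(18.2×4.76) = 0.01154 K/W
R_total = 0.1129 K/W
Q = ΔT / R_total = 199 / 0.1129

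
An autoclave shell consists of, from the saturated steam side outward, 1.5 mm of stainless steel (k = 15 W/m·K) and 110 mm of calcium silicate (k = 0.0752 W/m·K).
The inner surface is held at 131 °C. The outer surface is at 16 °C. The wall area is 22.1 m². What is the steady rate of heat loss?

Thermal resistances in series:
R_stainless steel = L/(kA) = 0.0015/(15×22.1) = 4.525×10^-6 K/W
R_calcium silicate = L/(kA) = 0.11/(0.0752×22.1) = 0.06619 K/W
R_total = 0.06619 K/W
Q = ΔT / R_total = 115 / 0.06619

Q ≈ 1740 W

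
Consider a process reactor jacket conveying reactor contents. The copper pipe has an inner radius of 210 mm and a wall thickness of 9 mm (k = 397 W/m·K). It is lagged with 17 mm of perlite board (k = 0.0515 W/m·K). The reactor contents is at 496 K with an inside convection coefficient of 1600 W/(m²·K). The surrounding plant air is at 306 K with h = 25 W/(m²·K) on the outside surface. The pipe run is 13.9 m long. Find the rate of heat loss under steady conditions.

Q ≈ 10200 W

Cylindrical conduction, so R = ln(r₂/r₁)/(2πkL) per layer, in series:
R_inner film = 1/(h_i·2πr₁L) = 1/(1600×2π×0.21×13.9) = 3.408×10^-5 K/W
R_copper pipe wall = ln(219/210)/(2π×397×13.9) = 1.21×10^-6 K/W
R_perlite board = ln(236/219)/(2π×0.0515×13.9) = 0.01662 K/W
R_outer film = 1/(h_o·2πr_oL) = 1/(25×2π×0.236×13.9) = 0.001941 K/W
R_total = 0.0186 K/W
Q = ΔT/R_total = 190/0.0186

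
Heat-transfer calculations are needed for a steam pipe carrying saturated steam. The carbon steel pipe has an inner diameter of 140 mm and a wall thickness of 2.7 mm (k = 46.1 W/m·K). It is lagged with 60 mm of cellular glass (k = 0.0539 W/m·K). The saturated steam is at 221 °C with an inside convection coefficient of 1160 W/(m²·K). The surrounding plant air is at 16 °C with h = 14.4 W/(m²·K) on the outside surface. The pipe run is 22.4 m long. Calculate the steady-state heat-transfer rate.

For a radial system each layer contributes R = ln(r_out/r_in)/(2πkL); films add R = 1/(hA).
R_inner film = 1/(h_i·2πr₁L) = 1/(1160×2π×0.07×22.4) = 8.75×10^-5 K/W
R_carbon steel pipe wall = ln(72.7/70)/(2π×46.1×22.4) = 5.833×10^-6 K/W
R_cellular glass = ln(132.7/72.7)/(2π×0.0539×22.4) = 0.07932 K/W
R_outer film = 1/(h_o·2πr_oL) = 1/(14.4×2π×0.1327×22.4) = 0.003718 K/W
R_total = 0.08313 K/W
Q = ΔT/R_total = 205/0.08313

Q ≈ 2470 W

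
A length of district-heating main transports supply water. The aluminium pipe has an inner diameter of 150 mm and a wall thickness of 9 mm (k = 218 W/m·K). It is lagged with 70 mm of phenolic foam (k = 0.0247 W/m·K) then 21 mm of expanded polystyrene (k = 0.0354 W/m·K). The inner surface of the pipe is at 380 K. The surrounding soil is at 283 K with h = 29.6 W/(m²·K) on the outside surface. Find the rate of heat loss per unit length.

q′ ≈ 21.5 W/m

For a radial system each layer contributes R = ln(r_out/r_in)/(2πkL); films add R = 1/(hA).
R_aluminium pipe wall = ln(84/75)/(2π×218×1) = 8.274×10^-5 K/W
R_phenolic foam = ln(154/84)/(2π×0.0247×1) = 3.906 K/W
R_expanded polystyrene = ln(175/154)/(2π×0.0354×1) = 0.5747 K/W
R_outer film = 1/(h_o·2πr_oL) = 1/(29.6×2π×0.175×1) = 0.03072 K/W
R_total = 4.511 K/W
Q = ΔT/R_total = 97/4.511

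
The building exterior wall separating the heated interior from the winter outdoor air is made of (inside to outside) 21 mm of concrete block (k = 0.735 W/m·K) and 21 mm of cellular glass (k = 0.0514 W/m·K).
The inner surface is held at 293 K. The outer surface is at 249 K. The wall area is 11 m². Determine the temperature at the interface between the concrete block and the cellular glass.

T ≈ 290 K

Treating each layer as a thermal resistance in series:
R_concrete block = L/(kA) = 0.021/(0.735×11) = 0.002597 K/W
R_cellular glass = L/(kA) = 0.021/(0.0514×11) = 0.03714 K/W
R_total = 0.03974 K/W;  Q = ΔT/R_total = 44/0.03974 = 1107 W
T_interface = T_inner − Q·ΣR(inner→interface) = 293 − 1110×0.002597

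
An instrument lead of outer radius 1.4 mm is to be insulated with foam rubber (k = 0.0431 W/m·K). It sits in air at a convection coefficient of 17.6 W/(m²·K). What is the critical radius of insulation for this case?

r_cr ≈ 2.45 mm

For a cylinder r_cr = k/h = 0.0431/17.6
r_cr = 2.45 mm; since the bare radius (1.4 mm) is below r_cr, adding a thin layer of insulation will *increase* heat loss.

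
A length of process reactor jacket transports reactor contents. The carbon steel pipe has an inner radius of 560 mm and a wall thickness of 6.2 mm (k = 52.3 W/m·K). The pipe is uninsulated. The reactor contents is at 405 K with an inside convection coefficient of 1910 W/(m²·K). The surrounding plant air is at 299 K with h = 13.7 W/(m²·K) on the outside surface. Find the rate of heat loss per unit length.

q′ ≈ 5120 W/m

Radial resistances (cylindrical: R_cond = ln(r_o/r_i)/(2πkL), R_conv = 1/(h·2πrL)):
R_inner film = 1/(h_i·2πr₁L) = 1/(1910×2π×0.56×1) = 1.488×10^-4 K/W
R_carbon steel pipe wall = ln(566.2/560)/(2π×52.3×1) = 3.351×10^-5 K/W
R_outer film = 1/(h_o·2πr_oL) = 1/(13.7×2π×0.5662×1) = 0.02052 K/W
R_total = 0.0207 K/W
Q = ΔT/R_total = 106/0.0207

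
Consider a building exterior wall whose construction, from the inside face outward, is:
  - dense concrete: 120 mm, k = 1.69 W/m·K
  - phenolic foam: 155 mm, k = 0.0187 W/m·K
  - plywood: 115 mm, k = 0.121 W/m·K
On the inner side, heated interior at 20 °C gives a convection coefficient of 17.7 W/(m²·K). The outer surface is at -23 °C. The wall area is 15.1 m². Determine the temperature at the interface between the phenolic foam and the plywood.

T ≈ -18.6 °C

Series thermal resistances:
R_inner film = 1/(h_i·A) = 1/(17.7×15.1) = 0.003742 K/W
R_dense concrete = L/(kA) = 0.12/(1.69×15.1) = 0.004702 K/W
R_phenolic foam = L/(kA) = 0.155/(0.0187×15.1) = 0.5489 K/W
R_plywood = L/(kA) = 0.115/(0.121×15.1) = 0.06294 K/W
R_total = 0.6203 K/W;  Q = ΔT/R_total = 43/0.6203 = 69.32 W
T_interface = T_inner − Q·ΣR(inner→interface) = 20 − 69.3×0.5574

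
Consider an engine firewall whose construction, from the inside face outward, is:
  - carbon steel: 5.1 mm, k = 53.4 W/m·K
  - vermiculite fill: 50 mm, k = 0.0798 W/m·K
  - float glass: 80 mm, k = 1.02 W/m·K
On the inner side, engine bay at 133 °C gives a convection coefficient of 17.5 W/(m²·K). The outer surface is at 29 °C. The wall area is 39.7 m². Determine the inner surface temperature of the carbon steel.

Series thermal resistances:
R_inner film = 1/(h_i·A) = 1/(17.5×39.7) = 0.001439 K/W
R_carbon steel = L/(kA) = 0.0051/(53.4×39.7) = 2.406×10^-6 K/W
R_vermiculite fill = L/(kA) = 0.05/(0.0798×39.7) = 0.01578 K/W
R_float glass = L/(kA) = 0.08/(1.02×39.7) = 0.001976 K/W
R_total = 0.0192 K/W;  Q = ΔT/R_total = 104/0.0192 = 5417 W
T_interface = T_inner − Q·ΣR(inner→interface) = 133 − 5420×0.001439

T ≈ 125 °C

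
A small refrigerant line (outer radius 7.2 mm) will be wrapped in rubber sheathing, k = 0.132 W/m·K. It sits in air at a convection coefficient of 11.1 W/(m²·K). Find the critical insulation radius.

r_cr ≈ 11.9 mm

For a cylinder r_cr = k/h = 0.132/11.1
r_cr = 11.9 mm; since the bare radius (7.2 mm) is below r_cr, adding a thin layer of insulation will *increase* heat loss.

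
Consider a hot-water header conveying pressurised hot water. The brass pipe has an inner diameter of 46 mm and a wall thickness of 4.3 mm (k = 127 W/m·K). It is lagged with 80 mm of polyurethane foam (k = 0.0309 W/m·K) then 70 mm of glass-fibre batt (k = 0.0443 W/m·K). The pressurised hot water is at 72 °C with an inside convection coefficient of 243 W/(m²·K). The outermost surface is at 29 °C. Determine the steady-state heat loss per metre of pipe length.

For a radial system each layer contributes R = ln(r_out/r_in)/(2πkL); films add R = 1/(hA).
R_inner film = 1/(h_i·2πr₁L) = 1/(243×2π×0.023×1) = 0.02848 K/W
R_brass pipe wall = ln(27.3/23)/(2π×127×1) = 2.148×10^-4 K/W
R_polyurethane foam = ln(107.3/27.3)/(2π×0.0309×1) = 7.05 K/W
R_glass-fibre batt = ln(177.3/107.3)/(2π×0.0443×1) = 1.804 K/W
R_total = 8.883 K/W
Q = ΔT/R_total = 43/8.883

q′ ≈ 4.84 W/m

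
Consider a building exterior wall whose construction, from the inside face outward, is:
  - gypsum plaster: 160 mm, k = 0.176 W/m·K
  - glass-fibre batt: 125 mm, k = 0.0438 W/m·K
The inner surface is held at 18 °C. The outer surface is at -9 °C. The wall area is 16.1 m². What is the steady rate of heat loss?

Q ≈ 116 W

Thermal resistances in series:
R_gypsum plaster = L/(kA) = 0.16/(0.176×16.1) = 0.05647 K/W
R_glass-fibre batt = L/(kA) = 0.125/(0.0438×16.1) = 0.1773 K/W
R_total = 0.2337 K/W
Q = ΔT / R_total = 27 / 0.2337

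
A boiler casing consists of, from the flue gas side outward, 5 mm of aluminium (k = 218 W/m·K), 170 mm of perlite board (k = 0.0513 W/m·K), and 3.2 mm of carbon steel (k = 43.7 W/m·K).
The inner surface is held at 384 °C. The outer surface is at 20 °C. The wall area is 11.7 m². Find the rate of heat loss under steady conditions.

Model the wall as resistances in series:
R_aluminium = L/(kA) = 0.005/(218×11.7) = 1.96×10^-6 K/W
R_perlite board = L/(kA) = 0.17/(0.0513×11.7) = 0.2832 K/W
R_carbon steel = L/(kA) = 0.0032/(43.7×11.7) = 6.259×10^-6 K/W
R_total = 0.2832 K/W
Q = ΔT / R_total = 364 / 0.2832

Q ≈ 1290 W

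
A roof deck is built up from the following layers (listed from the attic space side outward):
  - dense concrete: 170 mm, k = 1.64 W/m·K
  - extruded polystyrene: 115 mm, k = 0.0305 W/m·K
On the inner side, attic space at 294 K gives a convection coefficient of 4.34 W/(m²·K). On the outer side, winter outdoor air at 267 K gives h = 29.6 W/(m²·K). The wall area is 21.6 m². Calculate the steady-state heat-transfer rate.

Model the wall as resistances in series:
R_inner film = 1/(h_i·A) = 1/(4.34×21.6) = 0.01067 K/W
R_dense concrete = L/(kA) = 0.17/(1.64×21.6) = 0.004799 K/W
R_extruded polystyrene = L/(kA) = 0.115/(0.0305×21.6) = 0.1746 K/W
R_outer film = 1/(h_o·A) = 1/(29.6×21.6) = 0.001564 K/W
R_total = 0.1916 K/W
Q = ΔT / R_total = 27 / 0.1916

Q ≈ 141 W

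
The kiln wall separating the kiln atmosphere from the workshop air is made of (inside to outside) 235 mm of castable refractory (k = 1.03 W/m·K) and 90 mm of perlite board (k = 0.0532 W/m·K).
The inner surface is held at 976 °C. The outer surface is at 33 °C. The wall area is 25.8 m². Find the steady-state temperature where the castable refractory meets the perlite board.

T ≈ 864 °C

Treating each layer as a thermal resistance in series:
R_castable refractory = L/(kA) = 0.235/(1.03×25.8) = 0.008843 K/W
R_perlite board = L/(kA) = 0.09/(0.0532×25.8) = 0.06557 K/W
R_total = 0.07441 K/W;  Q = ΔT/R_total = 943/0.07441 = 12670 W
T_interface = T_inner − Q·ΣR(inner→interface) = 976 − 12700×0.008843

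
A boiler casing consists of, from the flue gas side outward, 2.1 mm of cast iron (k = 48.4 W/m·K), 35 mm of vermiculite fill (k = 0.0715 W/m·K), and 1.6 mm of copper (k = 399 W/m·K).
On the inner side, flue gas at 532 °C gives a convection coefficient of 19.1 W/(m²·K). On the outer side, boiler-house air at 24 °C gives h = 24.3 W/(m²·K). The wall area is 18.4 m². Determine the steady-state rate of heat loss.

Q ≈ 16000 W

Series thermal resistances:
R_inner film = 1/(h_i·A) = 1/(19.1×18.4) = 0.002845 K/W
R_cast iron = L/(kA) = 0.0021/(48.4×18.4) = 2.358×10^-6 K/W
R_vermiculite fill = L/(kA) = 0.035/(0.0715×18.4) = 0.0266 K/W
R_copper = L/(kA) = 0.0016/(399×18.4) = 2.179×10^-7 K/W
R_outer film = 1/(h_o·A) = 1/(24.3×18.4) = 0.002237 K/W
R_total = 0.03169 K/W
Q = ΔT / R_total = 508 / 0.03169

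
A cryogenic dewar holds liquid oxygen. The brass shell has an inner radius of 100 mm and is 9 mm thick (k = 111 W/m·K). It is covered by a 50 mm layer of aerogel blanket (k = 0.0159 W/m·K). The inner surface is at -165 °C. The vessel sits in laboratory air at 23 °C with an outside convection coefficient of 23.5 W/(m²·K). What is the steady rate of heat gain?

Q ≈ 12.9 W

For a spherical shell R = (1/r₁ − 1/r₂)/(4πk); film R = 1/(h·4πr²). In series:
R_brass shell = (1/0.1 − 1/0.109)/(4π×111) = 5.919×10^-4 K/W
R_aerogel blanket = (1/0.109 − 1/0.159)/(4π×0.0159) = 14.44 K/W
R_outer film = 1/(h·4πr_o²) = 1/(23.5×4π×0.159²) = 0.1339 K/W
R_total = 14.57 K/W
Q = ΔT/R_total = 188/14.57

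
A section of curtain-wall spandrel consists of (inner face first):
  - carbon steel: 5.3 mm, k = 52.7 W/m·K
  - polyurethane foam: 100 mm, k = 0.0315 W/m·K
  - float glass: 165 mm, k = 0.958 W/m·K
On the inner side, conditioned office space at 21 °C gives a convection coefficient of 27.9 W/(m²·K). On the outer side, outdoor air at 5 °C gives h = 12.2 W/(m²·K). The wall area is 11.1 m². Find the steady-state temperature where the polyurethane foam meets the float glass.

T ≈ 6.17 °C

Using the resistance-network approach (series):
R_inner film = 1/(h_i·A) = 1/(27.9×11.1) = 0.003229 K/W
R_carbon steel = L/(kA) = 0.0053/(52.7×11.1) = 9.06×10^-6 K/W
R_polyurethane foam = L/(kA) = 0.1/(0.0315×11.1) = 0.286 K/W
R_float glass = L/(kA) = 0.165/(0.958×11.1) = 0.01552 K/W
R_outer film = 1/(h_o·A) = 1/(12.2×11.1) = 0.007384 K/W
R_total = 0.3121 K/W;  Q = ΔT/R_total = 16/0.3121 = 51.26 W
T_interface = T_inner − Q·ΣR(inner→interface) = 21 − 51.3×0.2892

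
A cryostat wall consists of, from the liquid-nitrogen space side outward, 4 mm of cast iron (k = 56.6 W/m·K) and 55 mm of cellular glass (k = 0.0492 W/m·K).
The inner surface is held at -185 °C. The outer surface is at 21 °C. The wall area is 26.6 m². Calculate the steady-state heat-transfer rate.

Series thermal resistances:
R_cast iron = L/(kA) = 0.004/(56.6×26.6) = 2.657×10^-6 K/W
R_cellular glass = L/(kA) = 0.055/(0.0492×26.6) = 0.04203 K/W
R_total = 0.04203 K/W
Q = ΔT / R_total = 206 / 0.04203

Q ≈ 4900 W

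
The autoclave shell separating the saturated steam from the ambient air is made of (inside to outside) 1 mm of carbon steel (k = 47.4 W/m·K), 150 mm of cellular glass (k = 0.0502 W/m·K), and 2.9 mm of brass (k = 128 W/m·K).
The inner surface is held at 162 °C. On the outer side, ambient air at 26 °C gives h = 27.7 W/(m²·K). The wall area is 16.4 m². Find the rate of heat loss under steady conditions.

Q ≈ 738 W

Thermal resistances in series:
R_carbon steel = L/(kA) = 0.001/(47.4×16.4) = 1.286×10^-6 K/W
R_cellular glass = L/(kA) = 0.15/(0.0502×16.4) = 0.1822 K/W
R_brass = L/(kA) = 0.0029/(128×16.4) = 1.381×10^-6 K/W
R_outer film = 1/(h_o·A) = 1/(27.7×16.4) = 0.002201 K/W
R_total = 0.1844 K/W
Q = ΔT / R_total = 136 / 0.1844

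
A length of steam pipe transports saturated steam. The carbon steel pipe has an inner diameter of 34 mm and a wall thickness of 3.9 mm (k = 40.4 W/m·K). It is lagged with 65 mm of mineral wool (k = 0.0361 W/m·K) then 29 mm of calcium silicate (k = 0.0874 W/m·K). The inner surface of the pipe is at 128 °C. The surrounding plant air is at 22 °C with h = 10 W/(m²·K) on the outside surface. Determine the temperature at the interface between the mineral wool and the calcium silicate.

Cylindrical conduction, so R = ln(r₂/r₁)/(2πkL) per layer, in series:
R_carbon steel pipe wall = ln(20.9/17)/(2π×40.4×1) = 8.136×10^-4 K/W
R_mineral wool = ln(85.9/20.9)/(2π×0.0361×1) = 6.231 K/W
R_calcium silicate = ln(114.9/85.9)/(2π×0.0874×1) = 0.5297 K/W
R_outer film = 1/(h_o·2πr_oL) = 1/(10×2π×0.1149×1) = 0.1385 K/W
R_total = 6.9 K/W
Q = ΔT/R_total = 106/6.9
Q = 15.4 W/m
T_interface = T_inner − Q·ΣR(inner→interface) = 128 − 15.4×6.232

T ≈ 32.3 °C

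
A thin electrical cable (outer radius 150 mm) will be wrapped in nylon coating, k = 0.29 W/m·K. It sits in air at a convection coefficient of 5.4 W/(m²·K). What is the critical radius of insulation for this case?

For a cylinder r_cr = k/h = 0.29/5.4
r_cr = 53.7 mm; since the bare radius (150 mm) is above r_cr, any added insulation will reduce heat loss.

r_cr ≈ 53.7 mm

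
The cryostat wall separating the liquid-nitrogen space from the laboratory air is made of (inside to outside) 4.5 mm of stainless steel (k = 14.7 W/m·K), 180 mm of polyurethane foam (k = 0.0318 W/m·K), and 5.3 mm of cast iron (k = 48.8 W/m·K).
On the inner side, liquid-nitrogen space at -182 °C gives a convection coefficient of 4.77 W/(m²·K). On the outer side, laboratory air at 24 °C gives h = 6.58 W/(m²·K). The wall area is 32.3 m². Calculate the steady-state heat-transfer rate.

Thermal resistances in series:
R_inner film = 1/(h_i·A) = 1/(4.77×32.3) = 0.006491 K/W
R_stainless steel = L/(kA) = 0.0045/(14.7×32.3) = 9.477×10^-6 K/W
R_polyurethane foam = L/(kA) = 0.18/(0.0318×32.3) = 0.1752 K/W
R_cast iron = L/(kA) = 0.0053/(48.8×32.3) = 3.362×10^-6 K/W
R_outer film = 1/(h_o·A) = 1/(6.58×32.3) = 0.004705 K/W
R_total = 0.1865 K/W
Q = ΔT / R_total = 206 / 0.1865

Q ≈ 1100 W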